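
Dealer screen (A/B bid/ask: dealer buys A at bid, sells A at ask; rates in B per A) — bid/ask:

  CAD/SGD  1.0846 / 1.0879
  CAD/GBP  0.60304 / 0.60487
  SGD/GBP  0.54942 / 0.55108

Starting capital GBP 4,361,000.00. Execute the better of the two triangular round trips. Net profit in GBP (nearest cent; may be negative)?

Best loop GBP → SGD → CAD → GBP:
GBP 4,361,000.00 ÷ 0.55108 (buy SGD at ask) = SGD 7,913,551.57
SGD 7,913,551.57 ÷ 1.0879 (buy CAD at ask) = CAD 7,274,153.48
CAD 7,274,153.48 × 0.60304 (sell CAD at bid) = GBP 4,386,605.51

Net profit: GBP 25,605.51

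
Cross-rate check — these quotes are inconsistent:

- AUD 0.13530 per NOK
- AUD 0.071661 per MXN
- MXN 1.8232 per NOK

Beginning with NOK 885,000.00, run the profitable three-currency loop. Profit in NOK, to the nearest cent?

Profit: NOK 31,481.90

Profitable loop is NOK → AUD → MXN → NOK:
NOK 885,000.00 × 0.13530 = AUD 119,740.50
AUD 119,740.50 ÷ 0.071661 = MXN 1,670,929.79
MXN 1,670,929.79 ÷ 1.8232 = NOK 916,481.90
Profit = NOK 916,481.90 − NOK 885,000.00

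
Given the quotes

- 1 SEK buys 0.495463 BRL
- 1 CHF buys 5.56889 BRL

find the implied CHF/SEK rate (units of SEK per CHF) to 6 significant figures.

CHF/SEK = 11.2398

1 CHF × 5.56889 = 5.56889 BRL
5.56889 BRL ÷ 0.495463 = 11.2398 SEK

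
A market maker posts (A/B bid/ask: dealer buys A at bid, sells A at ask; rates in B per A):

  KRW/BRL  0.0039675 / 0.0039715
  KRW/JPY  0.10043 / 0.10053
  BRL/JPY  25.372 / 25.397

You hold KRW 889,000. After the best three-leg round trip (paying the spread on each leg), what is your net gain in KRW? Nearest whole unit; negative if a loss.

Net profit: KRW 1,180

Best loop KRW → BRL → JPY → KRW:
KRW 889,000 × 0.0039675 (sell KRW at bid) = BRL 3,527.11
BRL 3,527.11 × 25.372 (sell BRL at bid) = JPY 89,490
JPY 89,490 ÷ 0.10053 (buy KRW at ask) = KRW 890,180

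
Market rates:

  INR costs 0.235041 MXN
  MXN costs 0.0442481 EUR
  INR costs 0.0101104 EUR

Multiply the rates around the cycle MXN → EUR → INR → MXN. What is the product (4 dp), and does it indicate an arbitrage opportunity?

1.0287 (arbitrage exists)

Around MXN → EUR → INR → MXN: 1 × 0.0442481 ÷ 0.0101104 × 0.235041 = 1.028655
Product > 1; profitable direction is MXN → EUR → INR → MXN.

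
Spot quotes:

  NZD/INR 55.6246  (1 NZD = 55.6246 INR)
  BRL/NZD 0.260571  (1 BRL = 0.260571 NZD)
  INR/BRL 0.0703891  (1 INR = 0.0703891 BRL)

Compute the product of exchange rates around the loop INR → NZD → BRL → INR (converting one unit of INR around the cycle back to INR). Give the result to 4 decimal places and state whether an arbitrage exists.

Around INR → NZD → BRL → INR: 1 ÷ 55.6246 ÷ 0.260571 ÷ 0.0703891 = 0.980170
Product < 1; profitable direction is INR → BRL → NZD → INR.

0.9802 (arbitrage exists)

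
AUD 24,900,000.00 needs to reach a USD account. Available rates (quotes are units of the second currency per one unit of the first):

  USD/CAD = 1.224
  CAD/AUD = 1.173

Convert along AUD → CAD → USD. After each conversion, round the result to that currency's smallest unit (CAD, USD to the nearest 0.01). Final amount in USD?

AUD 24,900,000.00 ÷ 1.173 = CAD 21,227,621.48
CAD 21,227,621.48 ÷ 1.224 = USD 17,342,828.01

USD 17,342,828.01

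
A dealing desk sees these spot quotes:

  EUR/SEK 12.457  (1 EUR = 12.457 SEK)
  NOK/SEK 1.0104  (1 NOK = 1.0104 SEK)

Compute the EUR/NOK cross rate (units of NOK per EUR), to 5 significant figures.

1 EUR × 12.457 = 12.457 SEK
12.457 SEK ÷ 1.0104 = 12.3288 NOK

EUR/NOK = 12.329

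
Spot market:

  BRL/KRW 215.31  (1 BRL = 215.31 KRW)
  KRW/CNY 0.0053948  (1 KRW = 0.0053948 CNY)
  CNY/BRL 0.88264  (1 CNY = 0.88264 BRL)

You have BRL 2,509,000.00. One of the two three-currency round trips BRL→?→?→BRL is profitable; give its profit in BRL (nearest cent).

Profit: BRL 63,313.02

Profitable loop is BRL → KRW → CNY → BRL:
BRL 2,509,000.00 × 215.31 = KRW 540,212,790
KRW 540,212,790 × 0.0053948 = CNY 2,914,339.96
CNY 2,914,339.96 × 0.88264 = BRL 2,572,313.02
Profit = BRL 2,572,313.02 − BRL 2,509,000.00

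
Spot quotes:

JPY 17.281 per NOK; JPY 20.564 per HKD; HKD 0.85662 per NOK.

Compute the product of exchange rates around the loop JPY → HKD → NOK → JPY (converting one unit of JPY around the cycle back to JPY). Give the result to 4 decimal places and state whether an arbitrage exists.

Around JPY → HKD → NOK → JPY: 1 ÷ 20.564 ÷ 0.85662 × 17.281 = 0.981009
Product < 1; profitable direction is JPY → NOK → HKD → JPY.

0.9810 (arbitrage exists)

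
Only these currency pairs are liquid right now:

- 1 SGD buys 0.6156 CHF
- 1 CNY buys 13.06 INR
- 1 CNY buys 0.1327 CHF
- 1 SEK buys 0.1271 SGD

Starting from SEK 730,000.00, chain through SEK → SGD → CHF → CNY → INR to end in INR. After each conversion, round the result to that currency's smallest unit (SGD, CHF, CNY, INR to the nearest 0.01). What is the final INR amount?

INR 5,621,332.09

SEK 730,000.00 × 0.1271 = SGD 92,783.00
SGD 92,783.00 × 0.6156 = CHF 57,117.21
CHF 57,117.21 ÷ 0.1327 = CNY 430,423.59
CNY 430,423.59 × 13.06 = INR 5,621,332.09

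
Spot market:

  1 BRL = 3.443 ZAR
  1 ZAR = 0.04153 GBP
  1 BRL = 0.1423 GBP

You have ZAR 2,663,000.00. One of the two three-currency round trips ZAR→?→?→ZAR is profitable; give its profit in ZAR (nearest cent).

Profit: ZAR 12,871.29

Profitable loop is ZAR → GBP → BRL → ZAR:
ZAR 2,663,000.00 × 0.04153 = GBP 110,594.39
GBP 110,594.39 ÷ 0.1423 = BRL 777,191.78
BRL 777,191.78 × 3.443 = ZAR 2,675,871.29
Profit = ZAR 2,675,871.29 − ZAR 2,663,000.00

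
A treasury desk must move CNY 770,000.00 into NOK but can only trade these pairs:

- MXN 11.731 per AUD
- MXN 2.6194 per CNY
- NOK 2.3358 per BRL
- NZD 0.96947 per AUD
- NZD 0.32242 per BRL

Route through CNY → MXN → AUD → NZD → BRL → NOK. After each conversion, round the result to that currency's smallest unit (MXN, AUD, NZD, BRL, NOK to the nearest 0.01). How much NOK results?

CNY 770,000.00 × 2.6194 = MXN 2,016,938.00
MXN 2,016,938.00 ÷ 11.731 = AUD 171,932.32
AUD 171,932.32 × 0.96947 = NZD 166,683.23
NZD 166,683.23 ÷ 0.32242 = BRL 516,975.47
BRL 516,975.47 × 2.3358 = NOK 1,207,551.30

NOK 1,207,551.30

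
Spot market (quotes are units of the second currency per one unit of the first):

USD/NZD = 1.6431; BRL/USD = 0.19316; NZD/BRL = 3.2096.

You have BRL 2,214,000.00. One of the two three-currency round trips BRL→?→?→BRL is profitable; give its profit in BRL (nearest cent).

Profit: BRL 41,328.04

Profitable loop is BRL → USD → NZD → BRL:
BRL 2,214,000.00 × 0.19316 = USD 427,656.24
USD 427,656.24 × 1.6431 = NZD 702,681.97
NZD 702,681.97 × 3.2096 = BRL 2,255,328.04
Profit = BRL 2,255,328.04 − BRL 2,214,000.00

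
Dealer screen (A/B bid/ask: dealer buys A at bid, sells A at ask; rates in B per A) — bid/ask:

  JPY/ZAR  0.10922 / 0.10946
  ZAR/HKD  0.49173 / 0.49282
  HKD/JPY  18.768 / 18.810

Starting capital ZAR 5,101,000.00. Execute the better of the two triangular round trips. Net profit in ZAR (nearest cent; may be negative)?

Net profit: ZAR 40,646.27

Best loop ZAR → HKD → JPY → ZAR:
ZAR 5,101,000.00 × 0.49173 (sell ZAR at bid) = HKD 2,508,314.73
HKD 2,508,314.73 × 18.768 (sell HKD at bid) = JPY 47,076,051
JPY 47,076,051 × 0.10922 (sell JPY at bid) = ZAR 5,141,646.27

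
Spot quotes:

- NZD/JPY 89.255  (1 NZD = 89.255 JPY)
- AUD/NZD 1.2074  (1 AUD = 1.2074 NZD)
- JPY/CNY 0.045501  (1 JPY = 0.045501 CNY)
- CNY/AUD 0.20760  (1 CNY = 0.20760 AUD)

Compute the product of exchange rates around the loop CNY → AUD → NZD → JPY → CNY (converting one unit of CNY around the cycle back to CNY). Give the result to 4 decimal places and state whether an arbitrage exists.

Around CNY → AUD → NZD → JPY → CNY: 1 × 0.20760 × 1.2074 × 89.255 × 0.045501 = 1.017963
Product > 1; profitable direction is CNY → AUD → NZD → JPY → CNY.

1.0180 (arbitrage exists)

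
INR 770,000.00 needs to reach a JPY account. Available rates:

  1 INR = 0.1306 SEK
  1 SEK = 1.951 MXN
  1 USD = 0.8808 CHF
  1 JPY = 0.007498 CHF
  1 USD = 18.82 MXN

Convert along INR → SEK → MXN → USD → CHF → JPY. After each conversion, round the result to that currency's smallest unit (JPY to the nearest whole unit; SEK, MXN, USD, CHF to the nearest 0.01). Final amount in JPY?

INR 770,000.00 × 0.1306 = SEK 100,562.00
SEK 100,562.00 × 1.951 = MXN 196,196.46
MXN 196,196.46 ÷ 18.82 = USD 10,424.89
USD 10,424.89 × 0.8808 = CHF 9,182.24
CHF 9,182.24 ÷ 0.007498 = JPY 1,224,625

JPY 1,224,625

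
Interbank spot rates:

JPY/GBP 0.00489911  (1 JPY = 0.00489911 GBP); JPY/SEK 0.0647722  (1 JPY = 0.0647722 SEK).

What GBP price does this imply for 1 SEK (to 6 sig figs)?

1 SEK ÷ 0.0647722 = 15.4387 JPY
15.4387 JPY × 0.00489911 = 0.075636 GBP

SEK/GBP = 0.0756360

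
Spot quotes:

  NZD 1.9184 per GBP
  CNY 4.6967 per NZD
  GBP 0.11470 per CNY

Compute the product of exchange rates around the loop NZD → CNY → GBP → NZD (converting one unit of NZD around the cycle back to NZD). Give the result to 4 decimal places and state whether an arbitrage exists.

1.0335 (arbitrage exists)

Around NZD → CNY → GBP → NZD: 1 × 4.6967 × 0.11470 × 1.9184 = 1.033464
Product > 1; profitable direction is NZD → CNY → GBP → NZD.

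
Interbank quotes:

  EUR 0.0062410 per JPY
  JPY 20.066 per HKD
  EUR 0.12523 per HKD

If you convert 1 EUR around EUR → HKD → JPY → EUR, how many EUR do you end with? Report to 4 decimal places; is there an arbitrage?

1.0000 (no arbitrage)

Around EUR → HKD → JPY → EUR: 1 ÷ 0.12523 × 20.066 × 0.0062410 = 1.000015
Product ≈ 1 (deviation 0.002%, within rounding noise).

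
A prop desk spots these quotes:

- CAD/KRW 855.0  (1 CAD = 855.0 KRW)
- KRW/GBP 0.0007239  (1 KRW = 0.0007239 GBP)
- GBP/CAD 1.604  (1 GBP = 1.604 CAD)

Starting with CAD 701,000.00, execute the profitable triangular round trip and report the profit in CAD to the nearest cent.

Profitable loop is CAD → GBP → KRW → CAD:
CAD 701,000.00 ÷ 1.604 = GBP 437,032.42
GBP 437,032.42 ÷ 0.0007239 = KRW 603,719,324
KRW 603,719,324 ÷ 855.0 = CAD 706,104.47
Profit = CAD 706,104.47 − CAD 701,000.00

Profit: CAD 5,104.47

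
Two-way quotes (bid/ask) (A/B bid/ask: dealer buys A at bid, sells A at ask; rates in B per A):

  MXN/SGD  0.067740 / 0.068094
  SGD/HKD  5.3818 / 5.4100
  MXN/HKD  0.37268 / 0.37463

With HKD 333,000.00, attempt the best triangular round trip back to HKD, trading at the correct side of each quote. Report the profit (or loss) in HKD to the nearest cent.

Net profit: HKD 3,879.21

Best loop HKD → SGD → MXN → HKD:
HKD 333,000.00 ÷ 5.4100 (buy SGD at ask) = SGD 61,552.68
SGD 61,552.68 ÷ 0.068094 (buy MXN at ask) = MXN 903,936.91
MXN 903,936.91 × 0.37268 (sell MXN at bid) = HKD 336,879.21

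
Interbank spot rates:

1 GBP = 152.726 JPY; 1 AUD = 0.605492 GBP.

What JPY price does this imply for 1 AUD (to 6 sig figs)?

AUD/JPY = 92.4744

1 AUD × 0.605492 = 0.605492 GBP
0.605492 GBP × 152.726 = 92.4744 JPY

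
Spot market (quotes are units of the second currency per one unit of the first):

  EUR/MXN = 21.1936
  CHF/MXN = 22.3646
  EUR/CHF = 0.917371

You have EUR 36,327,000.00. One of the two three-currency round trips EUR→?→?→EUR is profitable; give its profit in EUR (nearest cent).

Profit: EUR 1,198,641.49

Profitable loop is EUR → MXN → CHF → EUR:
EUR 36,327,000.00 × 21.1936 = MXN 769,899,907.20
MXN 769,899,907.20 ÷ 22.3646 = CHF 34,424,935.26
CHF 34,424,935.26 ÷ 0.917371 = EUR 37,525,641.49
Profit = EUR 37,525,641.49 − EUR 36,327,000.00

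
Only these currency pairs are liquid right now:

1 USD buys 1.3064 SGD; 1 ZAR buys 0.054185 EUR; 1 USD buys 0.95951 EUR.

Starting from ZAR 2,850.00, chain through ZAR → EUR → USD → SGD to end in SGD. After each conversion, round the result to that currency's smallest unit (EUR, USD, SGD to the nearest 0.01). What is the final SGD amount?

SGD 210.27

ZAR 2,850.00 × 0.054185 = EUR 154.43
EUR 154.43 ÷ 0.95951 = USD 160.95
USD 160.95 × 1.3064 = SGD 210.27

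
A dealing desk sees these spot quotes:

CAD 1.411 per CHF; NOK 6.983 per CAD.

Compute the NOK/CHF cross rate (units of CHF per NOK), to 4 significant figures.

1 NOK ÷ 6.983 = 0.143205 CAD
0.143205 CAD ÷ 1.411 = 0.101492 CHF

NOK/CHF = 0.1015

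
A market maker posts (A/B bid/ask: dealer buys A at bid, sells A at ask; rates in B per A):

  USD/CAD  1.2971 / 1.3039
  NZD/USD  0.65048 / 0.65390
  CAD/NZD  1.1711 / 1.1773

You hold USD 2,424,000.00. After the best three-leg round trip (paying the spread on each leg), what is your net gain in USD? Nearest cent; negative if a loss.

Best loop USD → NZD → CAD → USD:
USD 2,424,000.00 ÷ 0.65390 (buy NZD at ask) = NZD 3,706,988.84
NZD 3,706,988.84 ÷ 1.1773 (buy CAD at ask) = CAD 3,148,720.66
CAD 3,148,720.66 ÷ 1.3039 (buy USD at ask) = USD 2,414,848.27

Net result: USD -9,151.73 (no profitable arbitrage after spreads)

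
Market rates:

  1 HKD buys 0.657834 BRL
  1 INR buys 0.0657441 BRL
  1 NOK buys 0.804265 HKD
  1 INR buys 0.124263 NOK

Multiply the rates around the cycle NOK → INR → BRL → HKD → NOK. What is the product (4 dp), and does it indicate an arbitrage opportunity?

1.0000 (no arbitrage)

Around NOK → INR → BRL → HKD → NOK: 1 ÷ 0.124263 × 0.0657441 ÷ 0.657834 ÷ 0.804265 = 0.999999
Product ≈ 1 (deviation 0.000%, within rounding noise).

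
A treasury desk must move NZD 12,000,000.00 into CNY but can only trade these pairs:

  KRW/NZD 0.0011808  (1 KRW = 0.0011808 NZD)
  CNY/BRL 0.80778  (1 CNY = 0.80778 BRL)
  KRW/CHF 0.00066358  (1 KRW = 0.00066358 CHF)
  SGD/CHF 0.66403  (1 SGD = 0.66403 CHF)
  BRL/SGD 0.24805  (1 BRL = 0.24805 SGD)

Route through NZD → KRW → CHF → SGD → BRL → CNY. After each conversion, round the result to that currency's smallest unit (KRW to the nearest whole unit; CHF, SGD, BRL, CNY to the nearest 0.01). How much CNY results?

NZD 12,000,000.00 ÷ 0.0011808 = KRW 10,162,601,626
KRW 10,162,601,626 × 0.00066358 = CHF 6,743,699.19
CHF 6,743,699.19 ÷ 0.66403 = SGD 10,155,714.64
SGD 10,155,714.64 ÷ 0.24805 = BRL 40,942,207.78
BRL 40,942,207.78 ÷ 0.80778 = CNY 50,684,849.56

CNY 50,684,849.56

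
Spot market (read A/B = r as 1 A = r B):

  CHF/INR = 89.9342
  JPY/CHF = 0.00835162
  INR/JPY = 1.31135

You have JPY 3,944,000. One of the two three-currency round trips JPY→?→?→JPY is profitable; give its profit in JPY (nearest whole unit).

Profitable loop is JPY → INR → CHF → JPY:
JPY 3,944,000 ÷ 1.31135 = INR 3,007,587.60
INR 3,007,587.60 ÷ 89.9342 = CHF 33,442.09
CHF 33,442.09 ÷ 0.00835162 = JPY 4,004,264
Profit = JPY 4,004,264 − JPY 3,944,000

Profit: JPY 60,264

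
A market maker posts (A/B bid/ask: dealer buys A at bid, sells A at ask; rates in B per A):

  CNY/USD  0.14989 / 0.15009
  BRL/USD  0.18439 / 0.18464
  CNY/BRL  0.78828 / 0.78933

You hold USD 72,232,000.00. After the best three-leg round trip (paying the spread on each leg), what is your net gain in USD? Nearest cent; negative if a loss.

Best loop USD → BRL → CNY → USD:
USD 72,232,000.00 ÷ 0.18464 (buy BRL at ask) = BRL 391,204,506.07
BRL 391,204,506.07 ÷ 0.78933 (buy CNY at ask) = CNY 495,615,909.78
CNY 495,615,909.78 × 0.14989 (sell CNY at bid) = USD 74,287,868.72

Net profit: USD 2,055,868.72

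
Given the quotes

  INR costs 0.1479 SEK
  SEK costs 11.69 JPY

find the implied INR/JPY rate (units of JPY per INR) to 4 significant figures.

INR/JPY = 1.729

1 INR × 0.1479 = 0.1479 SEK
0.1479 SEK × 11.69 = 1.72895 JPY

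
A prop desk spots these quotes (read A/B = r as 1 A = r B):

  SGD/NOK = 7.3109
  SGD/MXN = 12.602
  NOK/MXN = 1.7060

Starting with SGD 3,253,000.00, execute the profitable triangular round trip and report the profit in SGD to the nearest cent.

Profitable loop is SGD → MXN → NOK → SGD:
SGD 3,253,000.00 × 12.602 = MXN 40,994,306.00
MXN 40,994,306.00 ÷ 1.7060 = NOK 24,029,487.69
NOK 24,029,487.69 ÷ 7.3109 = SGD 3,286,802.95
Profit = SGD 3,286,802.95 − SGD 3,253,000.00

Profit: SGD 33,802.95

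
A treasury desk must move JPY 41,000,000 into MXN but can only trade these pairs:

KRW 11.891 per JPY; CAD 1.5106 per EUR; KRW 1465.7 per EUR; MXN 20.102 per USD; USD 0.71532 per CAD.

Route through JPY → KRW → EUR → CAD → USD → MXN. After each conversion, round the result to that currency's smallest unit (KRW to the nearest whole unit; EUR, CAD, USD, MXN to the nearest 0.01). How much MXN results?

JPY 41,000,000 × 11.891 = KRW 487,531,000
KRW 487,531,000 ÷ 1465.7 = EUR 332,626.73
EUR 332,626.73 × 1.5106 = CAD 502,465.94
CAD 502,465.94 × 0.71532 = USD 359,423.94
USD 359,423.94 × 20.102 = MXN 7,225,140.04

MXN 7,225,140.04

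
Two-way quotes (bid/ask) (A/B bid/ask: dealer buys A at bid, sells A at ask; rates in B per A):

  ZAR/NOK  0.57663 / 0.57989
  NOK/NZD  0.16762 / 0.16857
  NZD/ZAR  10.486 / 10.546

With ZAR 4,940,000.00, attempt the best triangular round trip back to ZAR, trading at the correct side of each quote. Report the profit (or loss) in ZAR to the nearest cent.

Best loop ZAR → NOK → NZD → ZAR:
ZAR 4,940,000.00 × 0.57663 (sell ZAR at bid) = NOK 2,848,552.20
NOK 2,848,552.20 × 0.16762 (sell NOK at bid) = NZD 477,474.32
NZD 477,474.32 × 10.486 (sell NZD at bid) = ZAR 5,006,795.72

Net profit: ZAR 66,795.72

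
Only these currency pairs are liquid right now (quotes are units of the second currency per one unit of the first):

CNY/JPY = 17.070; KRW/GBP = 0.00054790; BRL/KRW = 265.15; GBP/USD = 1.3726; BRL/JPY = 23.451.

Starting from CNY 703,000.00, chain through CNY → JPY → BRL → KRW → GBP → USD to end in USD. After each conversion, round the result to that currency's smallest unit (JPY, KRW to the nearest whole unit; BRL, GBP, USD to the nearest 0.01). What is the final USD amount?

CNY 703,000.00 × 17.070 = JPY 12,000,210
JPY 12,000,210 ÷ 23.451 = BRL 511,714.21
BRL 511,714.21 × 265.15 = KRW 135,681,023
KRW 135,681,023 × 0.00054790 = GBP 74,339.63
GBP 74,339.63 × 1.3726 = USD 102,038.58

USD 102,038.58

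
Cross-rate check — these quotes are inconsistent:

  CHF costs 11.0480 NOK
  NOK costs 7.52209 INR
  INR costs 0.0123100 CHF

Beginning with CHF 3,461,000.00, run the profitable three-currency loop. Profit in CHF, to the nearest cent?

Profitable loop is CHF → NOK → INR → CHF:
CHF 3,461,000.00 × 11.0480 = NOK 38,237,128.00
NOK 38,237,128.00 × 7.52209 = INR 287,623,118.16
INR 287,623,118.16 × 0.0123100 = CHF 3,540,640.58
Profit = CHF 3,540,640.58 − CHF 3,461,000.00

Profit: CHF 79,640.58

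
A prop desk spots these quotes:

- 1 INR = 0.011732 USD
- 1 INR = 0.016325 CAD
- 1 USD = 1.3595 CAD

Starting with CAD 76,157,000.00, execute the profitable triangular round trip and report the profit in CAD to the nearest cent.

Profit: CAD 1,792,216.01

Profitable loop is CAD → USD → INR → CAD:
CAD 76,157,000.00 ÷ 1.3595 = USD 56,018,389.11
USD 56,018,389.11 ÷ 0.011732 = INR 4,774,837,121.86
INR 4,774,837,121.86 × 0.016325 = CAD 77,949,216.01
Profit = CAD 77,949,216.01 − CAD 76,157,000.00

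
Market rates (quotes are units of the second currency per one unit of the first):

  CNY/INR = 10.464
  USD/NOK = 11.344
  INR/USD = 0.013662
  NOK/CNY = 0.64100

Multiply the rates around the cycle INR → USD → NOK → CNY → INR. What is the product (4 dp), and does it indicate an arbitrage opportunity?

Around INR → USD → NOK → CNY → INR: 1 × 0.013662 × 11.344 × 0.64100 × 10.464 = 1.039528
Product > 1; profitable direction is INR → USD → NOK → CNY → INR.

1.0395 (arbitrage exists)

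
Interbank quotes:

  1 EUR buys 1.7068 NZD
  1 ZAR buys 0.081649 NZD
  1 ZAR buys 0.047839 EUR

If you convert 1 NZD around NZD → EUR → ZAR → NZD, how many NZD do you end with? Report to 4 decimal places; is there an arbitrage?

Around NZD → EUR → ZAR → NZD: 1 ÷ 1.7068 ÷ 0.047839 × 0.081649 = 0.999968
Product ≈ 1 (deviation 0.003%, within rounding noise).

1.0000 (no arbitrage)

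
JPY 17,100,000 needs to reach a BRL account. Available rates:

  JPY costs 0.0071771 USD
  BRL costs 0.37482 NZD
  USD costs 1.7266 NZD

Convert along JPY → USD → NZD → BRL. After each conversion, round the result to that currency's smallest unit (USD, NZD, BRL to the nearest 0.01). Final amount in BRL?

BRL 565,345.69

JPY 17,100,000 × 0.0071771 = USD 122,728.41
USD 122,728.41 × 1.7266 = NZD 211,902.87
NZD 211,902.87 ÷ 0.37482 = BRL 565,345.69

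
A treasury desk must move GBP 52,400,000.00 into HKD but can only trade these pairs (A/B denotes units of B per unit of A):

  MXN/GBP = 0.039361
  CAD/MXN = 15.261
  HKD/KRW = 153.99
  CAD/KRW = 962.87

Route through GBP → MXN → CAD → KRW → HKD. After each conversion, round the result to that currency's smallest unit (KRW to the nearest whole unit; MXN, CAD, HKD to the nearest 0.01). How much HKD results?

GBP 52,400,000.00 ÷ 0.039361 = MXN 1,331,266,990.17
MXN 1,331,266,990.17 ÷ 15.261 = CAD 87,233,273.72
CAD 87,233,273.72 × 962.87 = KRW 83,994,302,267
KRW 83,994,302,267 ÷ 153.99 = HKD 545,452,966.21

HKD 545,452,966.21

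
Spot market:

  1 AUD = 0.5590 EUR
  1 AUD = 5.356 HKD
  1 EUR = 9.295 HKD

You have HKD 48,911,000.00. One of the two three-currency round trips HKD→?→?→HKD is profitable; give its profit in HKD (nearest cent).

Profit: HKD 1,507,034.20

Profitable loop is HKD → EUR → AUD → HKD:
HKD 48,911,000.00 ÷ 9.295 = EUR 5,262,076.39
EUR 5,262,076.39 ÷ 0.5590 = AUD 9,413,374.57
AUD 9,413,374.57 × 5.356 = HKD 50,418,034.20
Profit = HKD 50,418,034.20 − HKD 48,911,000.00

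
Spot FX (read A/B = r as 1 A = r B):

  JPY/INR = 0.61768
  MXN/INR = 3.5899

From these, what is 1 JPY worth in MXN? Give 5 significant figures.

1 JPY × 0.61768 = 0.61768 INR
0.61768 INR ÷ 3.5899 = 0.172061 MXN

JPY/MXN = 0.17206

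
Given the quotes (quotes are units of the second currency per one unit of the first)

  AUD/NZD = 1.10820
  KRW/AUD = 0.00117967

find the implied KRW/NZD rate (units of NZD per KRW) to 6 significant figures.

KRW/NZD = 0.00130731

1 KRW × 0.00117967 = 0.00117967 AUD
0.00117967 AUD × 1.10820 = 0.00130731 NZD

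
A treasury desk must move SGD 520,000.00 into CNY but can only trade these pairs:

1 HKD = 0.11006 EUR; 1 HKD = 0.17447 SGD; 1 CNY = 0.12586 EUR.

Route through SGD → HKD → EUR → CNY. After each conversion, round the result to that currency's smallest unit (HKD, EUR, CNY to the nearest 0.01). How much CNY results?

CNY 2,606,299.78

SGD 520,000.00 ÷ 0.17447 = HKD 2,980,455.09
HKD 2,980,455.09 × 0.11006 = EUR 328,028.89
EUR 328,028.89 ÷ 0.12586 = CNY 2,606,299.78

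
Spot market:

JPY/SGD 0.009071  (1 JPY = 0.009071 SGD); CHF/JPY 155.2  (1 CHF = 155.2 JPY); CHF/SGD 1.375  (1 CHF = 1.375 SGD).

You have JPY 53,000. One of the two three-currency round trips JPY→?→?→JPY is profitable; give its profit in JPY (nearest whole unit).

Profit: JPY 1,265

Profitable loop is JPY → SGD → CHF → JPY:
JPY 53,000 × 0.009071 = SGD 480.76
SGD 480.76 ÷ 1.375 = CHF 349.65
CHF 349.65 × 155.2 = JPY 54,265
Profit = JPY 54,265 − JPY 53,000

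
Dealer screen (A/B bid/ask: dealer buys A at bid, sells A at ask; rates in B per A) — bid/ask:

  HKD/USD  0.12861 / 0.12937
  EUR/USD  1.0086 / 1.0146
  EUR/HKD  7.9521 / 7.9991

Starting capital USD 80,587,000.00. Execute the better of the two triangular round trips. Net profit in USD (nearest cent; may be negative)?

Net profit: USD 644,916.89

Best loop USD → EUR → HKD → USD:
USD 80,587,000.00 ÷ 1.0146 (buy EUR at ask) = EUR 79,427,360.54
EUR 79,427,360.54 × 7.9521 (sell EUR at bid) = HKD 631,614,313.72
HKD 631,614,313.72 × 0.12861 (sell HKD at bid) = USD 81,231,916.89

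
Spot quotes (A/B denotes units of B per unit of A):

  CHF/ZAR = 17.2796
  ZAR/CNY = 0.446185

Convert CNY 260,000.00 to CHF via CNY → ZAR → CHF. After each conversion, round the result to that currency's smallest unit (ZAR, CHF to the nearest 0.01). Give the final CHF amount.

CHF 33,722.88

CNY 260,000.00 ÷ 0.446185 = ZAR 582,717.93
ZAR 582,717.93 ÷ 17.2796 = CHF 33,722.88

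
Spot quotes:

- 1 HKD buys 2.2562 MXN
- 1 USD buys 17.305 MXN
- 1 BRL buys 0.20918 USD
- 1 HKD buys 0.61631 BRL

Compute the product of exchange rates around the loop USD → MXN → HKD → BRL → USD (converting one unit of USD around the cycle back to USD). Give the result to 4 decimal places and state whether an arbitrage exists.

0.9888 (arbitrage exists)

Around USD → MXN → HKD → BRL → USD: 1 × 17.305 ÷ 2.2562 × 0.61631 × 0.20918 = 0.988811
Product < 1; profitable direction is USD → BRL → HKD → MXN → USD.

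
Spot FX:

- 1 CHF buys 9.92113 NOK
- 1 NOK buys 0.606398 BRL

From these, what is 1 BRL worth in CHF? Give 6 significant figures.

BRL/CHF = 0.166219

1 BRL ÷ 0.606398 = 1.64908 NOK
1.64908 NOK ÷ 9.92113 = 0.166219 CHF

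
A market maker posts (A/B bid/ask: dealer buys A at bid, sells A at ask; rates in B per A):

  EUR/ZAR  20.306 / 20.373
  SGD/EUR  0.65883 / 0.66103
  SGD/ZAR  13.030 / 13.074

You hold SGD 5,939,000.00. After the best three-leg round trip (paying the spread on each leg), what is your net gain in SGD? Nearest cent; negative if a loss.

Best loop SGD → EUR → ZAR → SGD:
SGD 5,939,000.00 × 0.65883 (sell SGD at bid) = EUR 3,912,791.37
EUR 3,912,791.37 × 20.306 (sell EUR at bid) = ZAR 79,453,141.56
ZAR 79,453,141.56 ÷ 13.074 (buy SGD at ask) = SGD 6,077,186.90

Net profit: SGD 138,186.90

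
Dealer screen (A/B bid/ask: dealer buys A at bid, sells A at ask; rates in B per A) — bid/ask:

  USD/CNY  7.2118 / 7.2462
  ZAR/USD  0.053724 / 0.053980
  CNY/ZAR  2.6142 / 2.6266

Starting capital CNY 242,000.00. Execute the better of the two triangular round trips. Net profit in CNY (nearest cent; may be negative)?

Net profit: CNY 3,112.91

Best loop CNY → ZAR → USD → CNY:
CNY 242,000.00 × 2.6142 (sell CNY at bid) = ZAR 632,636.40
ZAR 632,636.40 × 0.053724 (sell ZAR at bid) = USD 33,987.76
USD 33,987.76 × 7.2118 (sell USD at bid) = CNY 245,112.91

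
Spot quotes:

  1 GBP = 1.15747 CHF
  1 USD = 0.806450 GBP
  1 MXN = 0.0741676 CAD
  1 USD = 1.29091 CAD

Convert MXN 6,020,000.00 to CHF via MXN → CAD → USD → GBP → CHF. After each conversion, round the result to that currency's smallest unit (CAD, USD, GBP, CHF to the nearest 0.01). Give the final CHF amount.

CHF 322,850.86

MXN 6,020,000.00 × 0.0741676 = CAD 446,488.95
CAD 446,488.95 ÷ 1.29091 = USD 345,871.48
USD 345,871.48 × 0.806450 = GBP 278,928.06
GBP 278,928.06 × 1.15747 = CHF 322,850.86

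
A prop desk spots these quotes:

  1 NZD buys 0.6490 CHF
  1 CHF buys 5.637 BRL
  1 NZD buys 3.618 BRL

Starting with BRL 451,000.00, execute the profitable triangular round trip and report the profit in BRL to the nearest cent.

Profitable loop is BRL → NZD → CHF → BRL:
BRL 451,000.00 ÷ 3.618 = NZD 124,654.51
NZD 124,654.51 × 0.6490 = CHF 80,900.77
CHF 80,900.77 × 5.637 = BRL 456,037.66
Profit = BRL 456,037.66 − BRL 451,000.00

Profit: BRL 5,037.66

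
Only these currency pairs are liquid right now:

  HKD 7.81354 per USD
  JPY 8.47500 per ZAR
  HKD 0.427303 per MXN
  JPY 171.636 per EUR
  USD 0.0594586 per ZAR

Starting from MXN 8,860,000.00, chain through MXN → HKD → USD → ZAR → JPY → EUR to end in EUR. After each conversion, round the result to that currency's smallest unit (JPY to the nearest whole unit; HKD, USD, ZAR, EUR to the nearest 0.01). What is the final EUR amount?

EUR 402,381.93

MXN 8,860,000.00 × 0.427303 = HKD 3,785,904.58
HKD 3,785,904.58 ÷ 7.81354 = USD 484,531.29
USD 484,531.29 ÷ 0.0594586 = ZAR 8,149,053.12
ZAR 8,149,053.12 × 8.47500 = JPY 69,063,225
JPY 69,063,225 ÷ 171.636 = EUR 402,381.93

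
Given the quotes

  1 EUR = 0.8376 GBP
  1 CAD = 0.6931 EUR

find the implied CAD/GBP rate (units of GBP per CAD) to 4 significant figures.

CAD/GBP = 0.5805

1 CAD × 0.6931 = 0.6931 EUR
0.6931 EUR × 0.8376 = 0.580541 GBP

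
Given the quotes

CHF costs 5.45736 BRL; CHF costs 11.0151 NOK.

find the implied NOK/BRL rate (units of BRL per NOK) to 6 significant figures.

NOK/BRL = 0.495444

1 NOK ÷ 11.0151 = 0.0907845 CHF
0.0907845 CHF × 5.45736 = 0.495444 BRL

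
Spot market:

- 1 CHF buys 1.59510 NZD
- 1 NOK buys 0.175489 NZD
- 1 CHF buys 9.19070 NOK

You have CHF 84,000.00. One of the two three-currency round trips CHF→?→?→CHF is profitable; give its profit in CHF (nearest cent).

Profit: CHF 935.62

Profitable loop is CHF → NOK → NZD → CHF:
CHF 84,000.00 × 9.19070 = NOK 772,018.80
NOK 772,018.80 × 0.175489 = NZD 135,480.81
NZD 135,480.81 ÷ 1.59510 = CHF 84,935.62
Profit = CHF 84,935.62 − CHF 84,000.00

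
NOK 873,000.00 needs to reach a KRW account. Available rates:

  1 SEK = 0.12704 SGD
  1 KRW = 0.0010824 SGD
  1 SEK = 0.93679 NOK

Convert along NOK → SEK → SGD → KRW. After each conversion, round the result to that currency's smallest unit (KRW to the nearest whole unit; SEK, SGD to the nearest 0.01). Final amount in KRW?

KRW 109,376,672

NOK 873,000.00 ÷ 0.93679 = SEK 931,905.76
SEK 931,905.76 × 0.12704 = SGD 118,389.31
SGD 118,389.31 ÷ 0.0010824 = KRW 109,376,672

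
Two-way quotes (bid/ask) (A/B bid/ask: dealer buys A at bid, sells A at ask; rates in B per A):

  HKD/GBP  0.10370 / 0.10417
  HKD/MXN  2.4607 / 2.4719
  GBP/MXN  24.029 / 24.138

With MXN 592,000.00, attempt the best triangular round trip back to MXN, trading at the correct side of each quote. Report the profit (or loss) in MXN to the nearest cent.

Net profit: MXN 4,767.64

Best loop MXN → HKD → GBP → MXN:
MXN 592,000.00 ÷ 2.4719 (buy HKD at ask) = HKD 239,491.89
HKD 239,491.89 × 0.10370 (sell HKD at bid) = GBP 24,835.31
GBP 24,835.31 × 24.029 (sell GBP at bid) = MXN 596,767.64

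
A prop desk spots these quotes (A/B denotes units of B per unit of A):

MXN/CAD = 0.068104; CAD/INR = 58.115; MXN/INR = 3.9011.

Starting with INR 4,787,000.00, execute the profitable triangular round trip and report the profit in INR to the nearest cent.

Profitable loop is INR → MXN → CAD → INR:
INR 4,787,000.00 ÷ 3.9011 = MXN 1,227,089.80
MXN 1,227,089.80 × 0.068104 = CAD 83,569.72
CAD 83,569.72 × 58.115 = INR 4,856,654.48
Profit = INR 4,856,654.48 − INR 4,787,000.00

Profit: INR 69,654.48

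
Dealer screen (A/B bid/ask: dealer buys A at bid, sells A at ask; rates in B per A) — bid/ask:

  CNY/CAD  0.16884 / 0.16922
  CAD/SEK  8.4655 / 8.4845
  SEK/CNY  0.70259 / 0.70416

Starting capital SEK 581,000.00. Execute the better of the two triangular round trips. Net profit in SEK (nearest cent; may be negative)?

Net profit: SEK 2,453.24

Best loop SEK → CNY → CAD → SEK:
SEK 581,000.00 × 0.70259 (sell SEK at bid) = CNY 408,204.79
CNY 408,204.79 × 0.16884 (sell CNY at bid) = CAD 68,921.30
CAD 68,921.30 × 8.4655 (sell CAD at bid) = SEK 583,453.24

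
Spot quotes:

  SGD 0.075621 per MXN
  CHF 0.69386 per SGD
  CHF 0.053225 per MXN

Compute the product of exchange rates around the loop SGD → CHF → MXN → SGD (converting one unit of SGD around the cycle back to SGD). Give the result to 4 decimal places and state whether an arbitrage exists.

Around SGD → CHF → MXN → SGD: 1 × 0.69386 ÷ 0.053225 × 0.075621 = 0.985822
Product < 1; profitable direction is SGD → MXN → CHF → SGD.

0.9858 (arbitrage exists)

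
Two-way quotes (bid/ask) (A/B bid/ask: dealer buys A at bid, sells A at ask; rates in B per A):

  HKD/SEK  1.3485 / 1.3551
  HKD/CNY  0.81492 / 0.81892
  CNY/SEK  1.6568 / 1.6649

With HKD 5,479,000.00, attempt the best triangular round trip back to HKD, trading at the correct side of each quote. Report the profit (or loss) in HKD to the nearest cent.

Best loop HKD → CNY → SEK → HKD:
HKD 5,479,000.00 × 0.81492 (sell HKD at bid) = CNY 4,464,946.68
CNY 4,464,946.68 × 1.6568 (sell CNY at bid) = SEK 7,397,523.66
SEK 7,397,523.66 ÷ 1.3551 (buy HKD at ask) = HKD 5,459,024.17

Net result: HKD -19,975.83 (no profitable arbitrage after spreads)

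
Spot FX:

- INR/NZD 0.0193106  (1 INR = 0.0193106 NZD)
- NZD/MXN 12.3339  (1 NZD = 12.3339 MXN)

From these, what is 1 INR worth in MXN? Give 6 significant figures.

1 INR × 0.0193106 = 0.0193106 NZD
0.0193106 NZD × 12.3339 = 0.238175 MXN

INR/MXN = 0.238175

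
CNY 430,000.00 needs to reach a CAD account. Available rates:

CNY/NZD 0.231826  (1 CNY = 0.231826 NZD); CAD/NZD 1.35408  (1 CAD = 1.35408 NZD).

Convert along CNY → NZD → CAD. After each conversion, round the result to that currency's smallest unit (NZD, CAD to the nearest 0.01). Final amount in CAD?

CNY 430,000.00 × 0.231826 = NZD 99,685.18
NZD 99,685.18 ÷ 1.35408 = CAD 73,618.38

CAD 73,618.38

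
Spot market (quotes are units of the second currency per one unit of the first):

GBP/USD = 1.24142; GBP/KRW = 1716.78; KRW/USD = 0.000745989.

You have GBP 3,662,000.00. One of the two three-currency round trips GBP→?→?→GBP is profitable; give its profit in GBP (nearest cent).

Profitable loop is GBP → KRW → USD → GBP:
GBP 3,662,000.00 × 1716.78 = KRW 6,286,848,360
KRW 6,286,848,360 × 0.000745989 = USD 4,689,919.72
USD 4,689,919.72 ÷ 1.24142 = GBP 3,777,867.06
Profit = GBP 3,777,867.06 − GBP 3,662,000.00

Profit: GBP 115,867.06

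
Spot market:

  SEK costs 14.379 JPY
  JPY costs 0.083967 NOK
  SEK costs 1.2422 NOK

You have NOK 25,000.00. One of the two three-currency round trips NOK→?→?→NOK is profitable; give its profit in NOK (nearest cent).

Profit: NOK 721.38

Profitable loop is NOK → JPY → SEK → NOK:
NOK 25,000.00 ÷ 0.083967 = JPY 297,736
JPY 297,736 ÷ 14.379 = SEK 20,706.31
SEK 20,706.31 × 1.2422 = NOK 25,721.38
Profit = NOK 25,721.38 − NOK 25,000.00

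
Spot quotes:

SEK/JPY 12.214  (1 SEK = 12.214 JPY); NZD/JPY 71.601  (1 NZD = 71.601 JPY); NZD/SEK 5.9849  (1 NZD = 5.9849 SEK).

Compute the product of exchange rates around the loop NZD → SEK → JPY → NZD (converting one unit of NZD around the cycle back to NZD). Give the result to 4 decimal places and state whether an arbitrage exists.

1.0209 (arbitrage exists)

Around NZD → SEK → JPY → NZD: 1 × 5.9849 × 12.214 ÷ 71.601 = 1.020929
Product > 1; profitable direction is NZD → SEK → JPY → NZD.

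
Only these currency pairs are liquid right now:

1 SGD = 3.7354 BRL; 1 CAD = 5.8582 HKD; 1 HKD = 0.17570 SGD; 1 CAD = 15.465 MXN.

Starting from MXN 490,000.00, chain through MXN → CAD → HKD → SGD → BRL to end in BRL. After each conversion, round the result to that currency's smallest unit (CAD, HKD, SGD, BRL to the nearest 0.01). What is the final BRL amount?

MXN 490,000.00 ÷ 15.465 = CAD 31,684.45
CAD 31,684.45 × 5.8582 = HKD 185,613.84
HKD 185,613.84 × 0.17570 = SGD 32,612.35
SGD 32,612.35 × 3.7354 = BRL 121,820.17

BRL 121,820.17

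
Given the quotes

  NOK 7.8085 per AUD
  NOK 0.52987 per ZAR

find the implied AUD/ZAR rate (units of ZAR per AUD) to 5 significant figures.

1 AUD × 7.8085 = 7.8085 NOK
7.8085 NOK ÷ 0.52987 = 14.7366 ZAR

AUD/ZAR = 14.737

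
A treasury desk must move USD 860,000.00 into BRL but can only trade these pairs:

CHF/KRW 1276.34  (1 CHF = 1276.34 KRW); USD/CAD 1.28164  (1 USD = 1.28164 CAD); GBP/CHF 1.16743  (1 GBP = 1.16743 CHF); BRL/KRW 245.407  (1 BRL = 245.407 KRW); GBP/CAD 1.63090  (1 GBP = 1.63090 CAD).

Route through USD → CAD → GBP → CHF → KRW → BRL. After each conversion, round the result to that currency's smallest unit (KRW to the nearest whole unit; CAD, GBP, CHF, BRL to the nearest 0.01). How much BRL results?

USD 860,000.00 × 1.28164 = CAD 1,102,210.40
CAD 1,102,210.40 ÷ 1.63090 = GBP 675,829.54
GBP 675,829.54 × 1.16743 = CHF 788,983.68
CHF 788,983.68 × 1276.34 = KRW 1,007,011,430
KRW 1,007,011,430 ÷ 245.407 = BRL 4,103,434.01

BRL 4,103,434.01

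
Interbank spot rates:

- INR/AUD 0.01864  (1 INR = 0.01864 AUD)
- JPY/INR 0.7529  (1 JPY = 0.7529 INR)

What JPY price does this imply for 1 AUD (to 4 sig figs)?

AUD/JPY = 71.26

1 AUD ÷ 0.01864 = 53.6481 INR
53.6481 INR ÷ 0.7529 = 71.2552 JPY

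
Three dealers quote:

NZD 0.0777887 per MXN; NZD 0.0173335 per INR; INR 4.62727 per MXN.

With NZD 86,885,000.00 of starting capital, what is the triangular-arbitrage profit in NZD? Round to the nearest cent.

Profit: NZD 2,700,845.70

Profitable loop is NZD → MXN → INR → NZD:
NZD 86,885,000.00 ÷ 0.0777887 = MXN 1,116,936,007.41
MXN 1,116,936,007.41 × 4.62727 = INR 5,168,364,479.03
INR 5,168,364,479.03 × 0.0173335 = NZD 89,585,845.70
Profit = NZD 89,585,845.70 − NZD 86,885,000.00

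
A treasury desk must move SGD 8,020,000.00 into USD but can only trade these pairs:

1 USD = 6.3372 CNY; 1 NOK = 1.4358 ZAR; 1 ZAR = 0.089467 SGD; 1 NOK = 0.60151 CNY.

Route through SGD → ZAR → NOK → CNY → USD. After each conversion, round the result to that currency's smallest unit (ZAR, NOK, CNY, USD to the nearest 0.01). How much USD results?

SGD 8,020,000.00 ÷ 0.089467 = ZAR 89,641,990.90
ZAR 89,641,990.90 ÷ 1.4358 = NOK 62,433,480.22
NOK 62,433,480.22 × 0.60151 = CNY 37,554,362.69
CNY 37,554,362.69 ÷ 6.3372 = USD 5,926,018.22

USD 5,926,018.22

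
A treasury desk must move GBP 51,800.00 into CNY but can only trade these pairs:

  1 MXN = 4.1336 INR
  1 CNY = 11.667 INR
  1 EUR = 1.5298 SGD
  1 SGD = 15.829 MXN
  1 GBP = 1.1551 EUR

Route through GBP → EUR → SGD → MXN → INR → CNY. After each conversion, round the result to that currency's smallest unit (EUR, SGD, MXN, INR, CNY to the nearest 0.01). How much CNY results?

CNY 513,341.93

GBP 51,800.00 × 1.1551 = EUR 59,834.18
EUR 59,834.18 × 1.5298 = SGD 91,534.33
SGD 91,534.33 × 15.829 = MXN 1,448,896.91
MXN 1,448,896.91 × 4.1336 = INR 5,989,160.27
INR 5,989,160.27 ÷ 11.667 = CNY 513,341.93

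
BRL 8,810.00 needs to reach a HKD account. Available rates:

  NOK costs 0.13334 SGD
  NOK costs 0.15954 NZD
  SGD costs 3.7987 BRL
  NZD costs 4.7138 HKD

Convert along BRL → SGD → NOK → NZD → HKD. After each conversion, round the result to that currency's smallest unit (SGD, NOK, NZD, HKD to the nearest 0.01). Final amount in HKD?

HKD 13,080.37

BRL 8,810.00 ÷ 3.7987 = SGD 2,319.21
SGD 2,319.21 ÷ 0.13334 = NOK 17,393.21
NOK 17,393.21 × 0.15954 = NZD 2,774.91
NZD 2,774.91 × 4.7138 = HKD 13,080.37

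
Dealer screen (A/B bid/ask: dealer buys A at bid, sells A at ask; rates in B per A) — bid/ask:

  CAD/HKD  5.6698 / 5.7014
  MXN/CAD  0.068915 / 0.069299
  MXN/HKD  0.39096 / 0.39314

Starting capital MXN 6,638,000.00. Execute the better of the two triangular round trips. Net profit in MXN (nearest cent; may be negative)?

Best loop MXN → CAD → HKD → MXN:
MXN 6,638,000.00 × 0.068915 (sell MXN at bid) = CAD 457,457.77
CAD 457,457.77 × 5.6698 (sell CAD at bid) = HKD 2,593,694.06
HKD 2,593,694.06 ÷ 0.39314 (buy MXN at ask) = MXN 6,597,380.23

Net result: MXN -40,619.77 (no profitable arbitrage after spreads)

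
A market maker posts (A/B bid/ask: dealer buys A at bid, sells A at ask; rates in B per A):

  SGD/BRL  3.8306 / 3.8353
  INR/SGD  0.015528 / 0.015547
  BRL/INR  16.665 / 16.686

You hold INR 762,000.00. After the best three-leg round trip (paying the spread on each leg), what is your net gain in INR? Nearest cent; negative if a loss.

Best loop INR → BRL → SGD → INR:
INR 762,000.00 ÷ 16.686 (buy BRL at ask) = BRL 45,667.03
BRL 45,667.03 ÷ 3.8353 (buy SGD at ask) = SGD 11,907.03
SGD 11,907.03 ÷ 0.015547 (buy INR at ask) = INR 765,873.06

Net profit: INR 3,873.06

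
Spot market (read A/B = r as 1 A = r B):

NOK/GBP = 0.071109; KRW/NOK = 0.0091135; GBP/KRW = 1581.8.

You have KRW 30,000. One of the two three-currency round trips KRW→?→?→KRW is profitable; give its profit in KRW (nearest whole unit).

Profit: KRW 753

Profitable loop is KRW → NOK → GBP → KRW:
KRW 30,000 × 0.0091135 = NOK 273.41
NOK 273.41 × 0.071109 = GBP 19.44
GBP 19.44 × 1581.8 = KRW 30,753
Profit = KRW 30,753 − KRW 30,000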